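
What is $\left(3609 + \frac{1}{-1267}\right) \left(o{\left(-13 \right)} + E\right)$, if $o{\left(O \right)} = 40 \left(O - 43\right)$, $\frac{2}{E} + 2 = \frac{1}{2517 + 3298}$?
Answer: $- \frac{119164705955180}{14733943} \approx -8.0878 \cdot 10^{6}$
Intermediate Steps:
$E = - \frac{11630}{11629}$ ($E = \frac{2}{-2 + \frac{1}{2517 + 3298}} = \frac{2}{-2 + \frac{1}{5815}} = \frac{2}{- \frac{11629}{5815}} = 2 \left(- \frac{5815}{11629}\right) = - \frac{11630}{11629} \approx -1.0001$)
$o{\left(O \right)} = -1720 + 40 O$ ($o{\left(O \right)} = 40 \left(-43 + O\right) = -1720 + 40 O$)
$\left(3609 + \frac{1}{-1267}\right) \left(o{\left(-13 \right)} + E\right) = \left(3609 + \frac{1}{-1267}\right) \left(\left(-1720 + 40 \left(-13\right)\right) - \frac{11630}{11629}\right) = \left(3609 - \frac{1}{1267}\right) \left(\left(-1720 - 520\right) - \frac{11630}{11629}\right) = \frac{4572602 \left(-2240 - \frac{11630}{11629}\right)}{1267} = \frac{4572602}{1267} \left(- \frac{26060590}{11629}\right) = - \frac{119164705955180}{14733943}$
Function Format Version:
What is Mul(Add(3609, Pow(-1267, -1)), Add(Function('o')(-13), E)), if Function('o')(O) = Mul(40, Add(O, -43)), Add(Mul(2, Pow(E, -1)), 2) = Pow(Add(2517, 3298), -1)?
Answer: Rational(-119164705955180, 14733943) ≈ -8.0878e+6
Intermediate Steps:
E = Rational(-11630, 11629) (E = Mul(2, Pow(Add(-2, Pow(Add(2517, 3298), -1)), -1)) = Mul(2, Pow(Add(-2, Pow(5815, -1)), -1)) = Mul(2, Pow(Add(-2, Rational(1, 5815)), -1)) = Mul(2, Pow(Rational(-11629, 5815), -1)) = Mul(2, Rational(-5815, 11629)) = Rational(-11630, 11629) ≈ -1.0001)
Function('o')(O) = Add(-1720, Mul(40, O)) (Function('o')(O) = Mul(40, Add(-43, O)) = Add(-1720, Mul(40, O)))
Mul(Add(3609, Pow(-1267, -1)), Add(Function('o')(-13), E)) = Mul(Add(3609, Pow(-1267, -1)), Add(Add(-1720, Mul(40, -13)), Rational(-11630, 11629))) = Mul(Add(3609, Rational(-1, 1267)), Add(Add(-1720, -520), Rational(-11630, 11629))) = Mul(Rational(4572602, 1267), Add(-2240, Rational(-11630, 11629))) = Mul(Rational(4572602, 1267), Rational(-26060590, 11629)) = Rational(-119164705955180, 14733943)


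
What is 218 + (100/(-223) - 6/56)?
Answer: 1357723/6244 ≈ 217.44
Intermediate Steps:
218 + (100/(-223) - 6/56) = 218 + (100*(-1/223) - 6*1/56) = 218 + (-100/223 - 3/28) = 218 - 3469/6244 = 1357723/6244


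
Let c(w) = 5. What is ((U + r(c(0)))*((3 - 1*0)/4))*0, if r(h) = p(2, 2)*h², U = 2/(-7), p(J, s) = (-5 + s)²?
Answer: 0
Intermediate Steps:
U = -2/7 (U = 2*(-⅐) = -2/7 ≈ -0.28571)
r(h) = 9*h² (r(h) = (-5 + 2)²*h² = (-3)²*h² = 9*h²)
((U + r(c(0)))*((3 - 1*0)/4))*0 = ((-2/7 + 9*5²)*((3 - 1*0)/4))*0 = ((-2/7 + 9*25)*((3 + 0)*(¼)))*0 = ((-2/7 + 225)*(3*(¼)))*0 = ((1573/7)*(¾))*0 = (4719/28)*0 = 0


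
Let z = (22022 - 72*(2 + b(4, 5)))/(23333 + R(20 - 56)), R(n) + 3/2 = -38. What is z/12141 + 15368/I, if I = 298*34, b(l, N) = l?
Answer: 127834919162/84276302283 ≈ 1.5169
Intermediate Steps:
R(n) = -79/2 (R(n) = -3/2 - 38 = -79/2)
z = 43180/46587 (z = (22022 - 72*(2 + 4))/(23333 - 79/2) = (22022 - 72*6)/(46587/2) = (22022 - 432)*(2/46587) = 21590*(2/46587) = 43180/46587 ≈ 0.92687)
I = 10132
z/12141 + 15368/I = (43180/46587)/12141 + 15368/10132 = (43180/46587)*(1/12141) + 15368*(1/10132) = 43180/565612767 + 226/149 = 127834919162/84276302283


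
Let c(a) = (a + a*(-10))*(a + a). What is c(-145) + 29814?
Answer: -348636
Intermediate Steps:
c(a) = -18*a² (c(a) = (a - 10*a)*(2*a) = (-9*a)*(2*a) = -18*a²)
c(-145) + 29814 = -18*(-145)² + 29814 = -18*21025 + 29814 = -378450 + 29814 = -348636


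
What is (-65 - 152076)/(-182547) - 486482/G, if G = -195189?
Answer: 39500693101/11877055461 ≈ 3.3258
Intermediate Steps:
(-65 - 152076)/(-182547) - 486482/G = (-65 - 152076)/(-182547) - 486482/(-195189) = -152141*(-1/182547) - 486482*(-1/195189) = 152141/182547 + 486482/195189 = 39500693101/11877055461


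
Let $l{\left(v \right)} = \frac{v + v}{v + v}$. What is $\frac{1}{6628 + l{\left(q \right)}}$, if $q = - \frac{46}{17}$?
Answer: $\frac{1}{6629} \approx 0.00015085$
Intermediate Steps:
$q = - \frac{46}{17}$ ($q = \left(-46\right) \frac{1}{17} = - \frac{46}{17} \approx -2.7059$)
$l{\left(v \right)} = 1$ ($l{\left(v \right)} = \frac{2 v}{2 v} = 2 v \frac{1}{2 v} = 1$)
$\frac{1}{6628 + l{\left(q \right)}} = \frac{1}{6628 + 1} = \frac{1}{6629}$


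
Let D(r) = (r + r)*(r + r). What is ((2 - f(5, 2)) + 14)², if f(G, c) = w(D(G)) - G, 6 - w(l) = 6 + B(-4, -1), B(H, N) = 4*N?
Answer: 289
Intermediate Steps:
D(r) = 4*r² (D(r) = (2*r)*(2*r) = 4*r²)
w(l) = 4 (w(l) = 6 - (6 + 4*(-1)) = 6 - (6 - 4) = 6 - 1*2 = 6 - 2 = 4)
f(G, c) = 4 - G
((2 - f(5, 2)) + 14)² = ((2 - (4 - 1*5)) + 14)² = ((2 - (4 - 5)) + 14)² = ((2 - 1*(-1)) + 14)² = ((2 + 1) + 14)² = (3 + 14)² = 17² = 289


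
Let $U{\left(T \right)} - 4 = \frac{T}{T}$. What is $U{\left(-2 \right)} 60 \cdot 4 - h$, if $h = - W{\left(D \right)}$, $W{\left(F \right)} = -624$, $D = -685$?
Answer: $576$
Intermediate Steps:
$U{\left(T \right)} = 5$ ($U{\left(T \right)} = 4 + \frac{T}{T} = 4 + 1 = 5$)
$h = 624$ ($h = \left(-1\right) \left(-624\right) = 624$)
$U{\left(-2 \right)} 60 \cdot 4 - h = 5 \cdot 60 \cdot 4 - 624 = 300 \cdot 4 - 624 = 1200 - 624 = 576$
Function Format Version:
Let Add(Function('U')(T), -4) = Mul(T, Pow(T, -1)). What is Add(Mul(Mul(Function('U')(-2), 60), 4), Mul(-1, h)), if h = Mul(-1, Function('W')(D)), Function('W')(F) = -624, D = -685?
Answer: 576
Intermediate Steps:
Function('U')(T) = 5 (Function('U')(T) = Add(4, Mul(T, Pow(T, -1))) = Add(4, 1) = 5)
h = 624 (h = Mul(-1, -624) = 624)
Add(Mul(Mul(Function('U')(-2), 60), 4), Mul(-1, h)) = Add(Mul(Mul(5, 60), 4), Mul(-1, 624)) = Add(Mul(300, 4), -624) = Add(1200, -624) = 576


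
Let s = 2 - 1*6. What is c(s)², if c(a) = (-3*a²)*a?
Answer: 36864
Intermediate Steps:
s = -4 (s = 2 - 6 = -4)
c(a) = -3*a³
c(s)² = (-3*(-4)³)² = (-3*(-64))² = 192² = 36864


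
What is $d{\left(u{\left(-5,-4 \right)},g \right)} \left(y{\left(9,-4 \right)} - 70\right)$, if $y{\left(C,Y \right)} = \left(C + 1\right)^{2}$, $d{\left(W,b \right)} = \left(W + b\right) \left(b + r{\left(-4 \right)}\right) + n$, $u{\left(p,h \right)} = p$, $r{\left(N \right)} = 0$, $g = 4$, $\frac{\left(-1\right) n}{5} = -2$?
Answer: $180$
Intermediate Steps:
$n = 10$ ($n = \left(-5\right) \left(-2\right) = 10$)
$d{\left(W,b \right)} = 10 + b \left(W + b\right)$ ($d{\left(W,b \right)} = \left(W + b\right) \left(b + 0\right) + 10 = \left(W + b\right) b + 10 = b \left(W + b\right) + 10 = 10 + b \left(W + b\right)$)
$y{\left(C,Y \right)} = \left(1 + C\right)^{2}$
$d{\left(u{\left(-5,-4 \right)},g \right)} \left(y{\left(9,-4 \right)} - 70\right) = \left(10 + 4^{2} - 20\right) \left(\left(1 + 9\right)^{2} - 70\right) = \left(10 + 16 - 20\right) \left(10^{2} - 70\right) = 6 \left(100 - 70\right) = 6 \cdot 30 = 180$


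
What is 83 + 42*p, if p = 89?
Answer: 3821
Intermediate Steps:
83 + 42*p = 83 + 42*89 = 83 + 3738 = 3821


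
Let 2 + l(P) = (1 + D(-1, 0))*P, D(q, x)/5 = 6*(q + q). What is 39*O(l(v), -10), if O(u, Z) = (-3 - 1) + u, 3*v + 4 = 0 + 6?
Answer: -1768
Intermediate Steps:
D(q, x) = 60*q (D(q, x) = 5*(6*(q + q)) = 5*(6*(2*q)) = 5*(12*q) = 60*q)
v = ⅔ (v = -4/3 + (0 + 6)/3 = -4/3 + (⅓)*6 = -4/3 + 2 = ⅔ ≈ 0.66667)
l(P) = -2 - 59*P (l(P) = -2 + (1 + 60*(-1))*P = -2 + (1 - 60)*P = -2 - 59*P)
O(u, Z) = -4 + u
39*O(l(v), -10) = 39*(-4 + (-2 - 59*⅔)) = 39*(-4 + (-2 - 118/3)) = 39*(-4 - 124/3) = 39*(-136/3) = -1768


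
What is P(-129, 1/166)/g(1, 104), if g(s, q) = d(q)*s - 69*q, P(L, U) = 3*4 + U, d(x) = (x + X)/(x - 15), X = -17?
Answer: -177377/106003782 ≈ -0.0016733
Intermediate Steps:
d(x) = (-17 + x)/(-15 + x) (d(x) = (x - 17)/(x - 15) = (-17 + x)/(-15 + x))
P(L, U) = 12 + U
g(s, q) = -69*q + s*(-17 + q)/(-15 + q) (g(s, q) = ((-17 + q)/(-15 + q))*s - 69*q = s*(-17 + q)/(-15 + q) - 69*q = -69*q + s*(-17 + q)/(-15 + q))
P(-129, 1/166)/g(1, 104) = (12 + 1/166)/(((1*(-17 + 104) - 69*104*(-15 + 104))/(-15 + 104))) = (12 + 1/166)/(((1*87 - 69*104*89)/89)) = 1993/(166*(((87 - 638664)/89))) = 1993/(166*(((1/89)*(-638577)))) = 1993/(166*(-638577/89)) = (1993/166)*(-89/638577) = -177377/106003782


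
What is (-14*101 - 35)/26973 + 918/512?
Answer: 1334407/767232 ≈ 1.7392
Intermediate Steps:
(-14*101 - 35)/26973 + 918/512 = (-1414 - 35)*(1/26973) + 918*(1/512) = -1449*1/26973 + 459/256 = -161/2997 + 459/256 = 1334407/767232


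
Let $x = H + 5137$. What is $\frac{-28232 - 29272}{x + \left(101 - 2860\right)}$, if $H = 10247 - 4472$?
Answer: $- \frac{57504}{8153} \approx -7.0531$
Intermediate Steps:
$H = 5775$
$x = 10912$ ($x = 5775 + 5137 = 10912$)
$\frac{-28232 - 29272}{x + \left(101 - 2860\right)} = \frac{-28232 - 29272}{10912 + \left(101 - 2860\right)} = - \frac{57504}{10912 + \left(101 - 2860\right)} = - \frac{57504}{10912 - 2759} = - \frac{57504}{8153}$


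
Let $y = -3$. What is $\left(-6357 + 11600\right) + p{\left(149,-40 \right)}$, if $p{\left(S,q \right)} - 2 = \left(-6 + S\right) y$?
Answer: $4816$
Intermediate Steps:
$p{\left(S,q \right)} = 20 - 3 S$ ($p{\left(S,q \right)} = 2 + \left(-6 + S\right) \left(-3\right) = 2 - \left(-18 + 3 S\right) = 20 - 3 S$)
$\left(-6357 + 11600\right) + p{\left(149,-40 \right)} = \left(-6357 + 11600\right) + \left(20 - 447\right) = 5243 + \left(20 - 447\right) = 5243 - 427 = 4816$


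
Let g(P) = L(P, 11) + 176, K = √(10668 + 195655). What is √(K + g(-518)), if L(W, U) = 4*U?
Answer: √(220 + √206323) ≈ 25.966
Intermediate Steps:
K = √206323 ≈ 454.23
g(P) = 220 (g(P) = 4*11 + 176 = 44 + 176 = 220)
√(K + g(-518)) = √(√206323 + 220) = √(220 + √206323)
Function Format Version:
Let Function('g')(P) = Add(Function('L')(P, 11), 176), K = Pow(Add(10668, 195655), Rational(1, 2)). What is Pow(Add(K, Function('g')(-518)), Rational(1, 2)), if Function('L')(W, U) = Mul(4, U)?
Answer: Pow(Add(220, Pow(206323, Rational(1, 2))), Rational(1, 2)) ≈ 25.966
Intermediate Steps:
K = Pow(206323, Rational(1, 2)) ≈ 454.23
Function('g')(P) = 220 (Function('g')(P) = Add(Mul(4, 11), 176) = Add(44, 176) = 220)
Pow(Add(K, Function('g')(-518)), Rational(1, 2)) = Pow(Add(Pow(206323, Rational(1, 2)), 220), Rational(1, 2)) = Pow(Add(220, Pow(206323, Rational(1, 2))), Rational(1, 2))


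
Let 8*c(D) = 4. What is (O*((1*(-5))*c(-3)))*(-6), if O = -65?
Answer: -975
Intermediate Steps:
c(D) = ½ (c(D) = (⅛)*4 = ½)
(O*((1*(-5))*c(-3)))*(-6) = -65*1*(-5)/2*(-6) = -(-325)/2*(-6) = -65*(-5/2)*(-6) = (325/2)*(-6) = -975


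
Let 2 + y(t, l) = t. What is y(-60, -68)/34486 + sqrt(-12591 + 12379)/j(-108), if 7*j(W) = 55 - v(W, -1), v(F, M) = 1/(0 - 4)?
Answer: -31/17243 + 56*I*sqrt(53)/221 ≈ -0.0017978 + 1.8447*I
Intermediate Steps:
v(F, M) = -1/4 (v(F, M) = 1/(-4) = -1/4)
y(t, l) = -2 + t
j(W) = 221/28 (j(W) = (55 - 1*(-1/4))/7 = (55 + 1/4)/7 = (1/7)*(221/4) = 221/28)
y(-60, -68)/34486 + sqrt(-12591 + 12379)/j(-108) = (-2 - 60)/34486 + sqrt(-12591 + 12379)/(221/28) = -62*1/34486 + sqrt(-212)*(28/221) = -31/17243 + (2*I*sqrt(53))*(28/221) = -31/17243 + 56*I*sqrt(53)/221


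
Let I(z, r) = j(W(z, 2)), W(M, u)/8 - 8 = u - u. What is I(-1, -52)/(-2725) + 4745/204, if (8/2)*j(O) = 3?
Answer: 3232493/138975 ≈ 23.260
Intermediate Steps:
W(M, u) = 64 (W(M, u) = 64 + 8*(u - u) = 64 + 8*0 = 64 + 0 = 64)
j(O) = 3/4 (j(O) = (1/4)*3 = 3/4)
I(z, r) = 3/4
I(-1, -52)/(-2725) + 4745/204 = (3/4)/(-2725) + 4745/204 = (3/4)*(-1/2725) + 4745*(1/204) = -3/10900 + 4745/204 = 3232493/138975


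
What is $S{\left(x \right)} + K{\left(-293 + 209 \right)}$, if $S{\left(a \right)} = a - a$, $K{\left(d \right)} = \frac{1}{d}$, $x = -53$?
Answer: $- \frac{1}{84} \approx -0.011905$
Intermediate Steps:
$S{\left(a \right)} = 0$
$S{\left(x \right)} + K{\left(-293 + 209 \right)} = 0 + \frac{1}{-293 + 209} = 0 + \frac{1}{-84} = 0 - \frac{1}{84} = - \frac{1}{84}$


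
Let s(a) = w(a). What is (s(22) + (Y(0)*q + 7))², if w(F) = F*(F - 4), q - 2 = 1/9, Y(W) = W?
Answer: 162409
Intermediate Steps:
q = 19/9 (q = 2 + 1/9 = 2 + 1*(⅑) = 2 + ⅑ = 19/9 ≈ 2.1111)
w(F) = F*(-4 + F)
s(a) = a*(-4 + a)
(s(22) + (Y(0)*q + 7))² = (22*(-4 + 22) + (0*(19/9) + 7))² = (22*18 + (0 + 7))² = (396 + 7)² = 403² = 162409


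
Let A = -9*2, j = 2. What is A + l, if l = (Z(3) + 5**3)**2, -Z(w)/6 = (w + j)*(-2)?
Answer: 34207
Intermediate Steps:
A = -18
Z(w) = 24 + 12*w (Z(w) = -6*(w + 2)*(-2) = -6*(2 + w)*(-2) = -6*(-4 - 2*w) = 24 + 12*w)
l = 34225 (l = ((24 + 12*3) + 5**3)**2 = ((24 + 36) + 125)**2 = (60 + 125)**2 = 185**2 = 34225)
A + l = -18 + 34225 = 34207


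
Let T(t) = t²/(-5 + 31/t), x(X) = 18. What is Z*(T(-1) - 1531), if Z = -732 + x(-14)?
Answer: 6558923/6 ≈ 1.0932e+6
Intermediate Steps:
Z = -714 (Z = -732 + 18 = -714)
T(t) = t²/(-5 + 31/t)
Z*(T(-1) - 1531) = -714*(-1*(-1)³/(-31 + 5*(-1)) - 1531) = -714*(-1*(-1)/(-31 - 5) - 1531) = -714*(-1*(-1)/(-36) - 1531) = -714*(-1*(-1)*(-1/36) - 1531) = -714*(-1/36 - 1531) = -714*(-55117/36) = 6558923/6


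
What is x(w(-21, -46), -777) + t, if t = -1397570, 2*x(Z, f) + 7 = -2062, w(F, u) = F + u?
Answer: -2797209/2 ≈ -1.3986e+6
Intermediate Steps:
x(Z, f) = -2069/2 (x(Z, f) = -7/2 + (½)*(-2062) = -7/2 - 1031 = -2069/2)
x(w(-21, -46), -777) + t = -2069/2 - 1397570 = -2797209/2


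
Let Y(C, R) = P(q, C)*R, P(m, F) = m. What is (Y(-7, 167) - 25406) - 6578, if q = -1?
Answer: -32151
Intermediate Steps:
Y(C, R) = -R
(Y(-7, 167) - 25406) - 6578 = (-1*167 - 25406) - 6578 = (-167 - 25406) - 6578 = -25573 - 6578 = -32151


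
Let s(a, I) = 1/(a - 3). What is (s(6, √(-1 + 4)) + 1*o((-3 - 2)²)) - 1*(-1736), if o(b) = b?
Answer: 5284/3 ≈ 1761.3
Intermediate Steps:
s(a, I) = 1/(-3 + a)
(s(6, √(-1 + 4)) + 1*o((-3 - 2)²)) - 1*(-1736) = (1/(-3 + 6) + 1*(-3 - 2)²) - 1*(-1736) = (1/3 + 1*(-5)²) + 1736 = (⅓ + 1*25) + 1736 = (⅓ + 25) + 1736 = 76/3 + 1736 = 5284/3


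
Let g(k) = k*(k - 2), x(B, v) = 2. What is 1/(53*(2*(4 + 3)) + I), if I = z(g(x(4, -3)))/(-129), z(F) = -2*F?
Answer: 1/742 ≈ 0.0013477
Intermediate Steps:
g(k) = k*(-2 + k)
I = 0 (I = -4*(-2 + 2)/(-129) = -4*0*(-1/129) = -2*0*(-1/129) = 0*(-1/129) = 0)
1/(53*(2*(4 + 3)) + I) = 1/(53*(2*(4 + 3)) + 0) = 1/(53*(2*7) + 0) = 1/(53*14 + 0) = 1/(742 + 0) = 1/742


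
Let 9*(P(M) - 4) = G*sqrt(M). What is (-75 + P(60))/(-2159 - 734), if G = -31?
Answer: 71/2893 + 62*sqrt(15)/26037 ≈ 0.033764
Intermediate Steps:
P(M) = 4 - 31*sqrt(M)/9 (P(M) = 4 + (-31*sqrt(M))/9 = 4 - 31*sqrt(M)/9)
(-75 + P(60))/(-2159 - 734) = (-75 + (4 - 62*sqrt(15)/9))/(-2159 - 734) = (-75 + (4 - 62*sqrt(15)/9))/(-2893) = (-75 + (4 - 62*sqrt(15)/9))*(-1/2893) = (-71 - 62*sqrt(15)/9)*(-1/2893) = 71/2893 + 62*sqrt(15)/26037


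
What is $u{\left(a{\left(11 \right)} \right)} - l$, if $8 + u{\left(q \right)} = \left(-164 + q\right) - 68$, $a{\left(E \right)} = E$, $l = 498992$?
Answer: $-499221$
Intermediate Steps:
$u{\left(q \right)} = -240 + q$ ($u{\left(q \right)} = -8 + \left(\left(-164 + q\right) - 68\right) = -8 + \left(-232 + q\right) = -240 + q$)
$u{\left(a{\left(11 \right)} \right)} - l = \left(-240 + 11\right) - 498992 = -229 - 498992 = -499221$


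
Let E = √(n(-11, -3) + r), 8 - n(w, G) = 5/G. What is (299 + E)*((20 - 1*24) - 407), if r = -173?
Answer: -122889 - 959*I*√30 ≈ -1.2289e+5 - 5252.7*I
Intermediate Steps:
n(w, G) = 8 - 5/G
E = 7*I*√30/3 (E = √((8 - 5/(-3)) - 173) = √((8 - 5*(-⅓)) - 173) = √((8 + 5/3) - 173) = √(29/3 - 173) = √(-490/3) = 7*I*√30/3 ≈ 12.78*I)
(299 + E)*((20 - 1*24) - 407) = (299 + 7*I*√30/3)*((20 - 1*24) - 407) = (299 + 7*I*√30/3)*((20 - 24) - 407) = (299 + 7*I*√30/3)*(-4 - 407) = (299 + 7*I*√30/3)*(-411) = -122889 - 959*I*√30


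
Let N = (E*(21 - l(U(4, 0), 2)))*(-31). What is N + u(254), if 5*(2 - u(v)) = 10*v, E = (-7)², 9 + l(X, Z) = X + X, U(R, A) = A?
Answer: -46076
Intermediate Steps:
l(X, Z) = -9 + 2*X (l(X, Z) = -9 + (X + X) = -9 + 2*X)
E = 49
u(v) = 2 - 2*v
N = -45570 (N = (49*(21 - (-9 + 2*0)))*(-31) = (49*(21 - (-9 + 0)))*(-31) = (49*(21 - 1*(-9)))*(-31) = (49*(21 + 9))*(-31) = (49*30)*(-31) = 1470*(-31) = -45570)
N + u(254) = -45570 + (2 - 2*254) = -45570 + (2 - 508) = -45570 - 506 = -46076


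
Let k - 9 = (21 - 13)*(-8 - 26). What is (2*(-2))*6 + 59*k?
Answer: -15541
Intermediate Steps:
k = -263 (k = 9 + (21 - 13)*(-8 - 26) = 9 + 8*(-34) = 9 - 272 = -263)
(2*(-2))*6 + 59*k = (2*(-2))*6 + 59*(-263) = -4*6 - 15517 = -24 - 15517 = -15541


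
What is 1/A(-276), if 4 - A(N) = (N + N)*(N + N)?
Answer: -1/304700 ≈ -3.2819e-6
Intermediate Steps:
A(N) = 4 - 4*N**2 (A(N) = 4 - (N + N)*(N + N) = 4 - 2*N*2*N = 4 - 4*N**2)
1/A(-276) = 1/(4 - 4*(-276)**2) = 1/(4 - 4*76176) = 1/(4 - 304704) = 1/(-304700) = -1/304700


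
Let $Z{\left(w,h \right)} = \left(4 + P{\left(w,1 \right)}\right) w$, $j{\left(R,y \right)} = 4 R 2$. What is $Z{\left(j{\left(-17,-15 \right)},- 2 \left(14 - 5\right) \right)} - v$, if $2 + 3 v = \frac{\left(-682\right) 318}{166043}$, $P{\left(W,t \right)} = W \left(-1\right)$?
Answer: $- \frac{9483827198}{498129} \approx -19039.0$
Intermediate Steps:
$P{\left(W,t \right)} = - W$
$j{\left(R,y \right)} = 8 R$
$Z{\left(w,h \right)} = w \left(4 - w\right)$ ($Z{\left(w,h \right)} = \left(4 - w\right) w = w \left(4 - w\right)$)
$v = - \frac{548962}{498129}$ ($v = - \frac{2}{3} + \frac{\left(-682\right) 318 \cdot \frac{1}{166043}}{3} = - \frac{2}{3} + \frac{\left(-216876\right) \frac{1}{166043}}{3} = - \frac{2}{3} + \frac{1}{3} \left(- \frac{216876}{166043}\right) = - \frac{2}{3} - \frac{72292}{166043} = - \frac{548962}{498129} \approx -1.102$)
$Z{\left(j{\left(-17,-15 \right)},- 2 \left(14 - 5\right) \right)} - v = 8 \left(-17\right) \left(4 - 8 \left(-17\right)\right) - - \frac{548962}{498129} = - 136 \left(4 - -136\right) + \frac{548962}{498129} = - 136 \left(4 + 136\right) + \frac{548962}{498129} = \left(-136\right) 140 + \frac{548962}{498129} = -19040 + \frac{548962}{498129} = - \frac{9483827198}{498129}$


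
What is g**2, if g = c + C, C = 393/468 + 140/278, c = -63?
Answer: 1787470063369/470195856 ≈ 3801.5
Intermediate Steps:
C = 29129/21684 (C = 393*(1/468) + 140*(1/278) = 131/156 + 70/139 = 29129/21684 ≈ 1.3433)
g = -1336963/21684 (g = -63 + 29129/21684 = -1336963/21684 ≈ -61.657)
g**2 = (-1336963/21684)**2 = 1787470063369/470195856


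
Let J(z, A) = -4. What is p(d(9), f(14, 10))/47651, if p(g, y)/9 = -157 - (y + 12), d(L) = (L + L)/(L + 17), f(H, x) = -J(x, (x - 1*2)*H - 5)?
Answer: -1557/47651 ≈ -0.032675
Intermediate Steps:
f(H, x) = 4 (f(H, x) = -1*(-4) = 4)
d(L) = 2*L/(17 + L) (d(L) = (2*L)/(17 + L) = 2*L/(17 + L))
p(g, y) = -1521 - 9*y (p(g, y) = 9*(-157 - (y + 12)) = 9*(-157 - (12 + y)) = 9*(-157 + (-12 - y)) = 9*(-169 - y) = -1521 - 9*y)
p(d(9), f(14, 10))/47651 = (-1521 - 9*4)/47651 = (-1521 - 36)*(1/47651) = -1557*1/47651 = -1557/47651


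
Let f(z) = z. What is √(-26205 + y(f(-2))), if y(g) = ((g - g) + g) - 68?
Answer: 5*I*√1051 ≈ 162.1*I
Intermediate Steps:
y(g) = -68 + g (y(g) = (0 + g) - 68 = g - 68 = -68 + g)
√(-26205 + y(f(-2))) = √(-26205 + (-68 - 2)) = √(-26205 - 70) = √(-26275) = 5*I*√1051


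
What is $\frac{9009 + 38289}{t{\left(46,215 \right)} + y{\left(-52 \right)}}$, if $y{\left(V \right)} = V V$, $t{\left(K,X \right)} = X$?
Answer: $\frac{15766}{973} \approx 16.203$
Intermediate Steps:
$y{\left(V \right)} = V^{2}$
$\frac{9009 + 38289}{t{\left(46,215 \right)} + y{\left(-52 \right)}} = \frac{9009 + 38289}{215 + \left(-52\right)^{2}} = \frac{47298}{215 + 2704} = \frac{47298}{2919} = 47298 \cdot \frac{1}{2919} = \frac{15766}{973}$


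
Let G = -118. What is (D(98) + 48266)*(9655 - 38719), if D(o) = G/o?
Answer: -9819376200/7 ≈ -1.4028e+9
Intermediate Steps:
D(o) = -118/o
(D(98) + 48266)*(9655 - 38719) = (-118/98 + 48266)*(9655 - 38719) = (-118*1/98 + 48266)*(-29064) = (-59/49 + 48266)*(-29064) = (2364975/49)*(-29064) = -9819376200/7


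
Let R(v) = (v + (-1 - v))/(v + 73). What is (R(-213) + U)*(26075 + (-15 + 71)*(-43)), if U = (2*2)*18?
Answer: 34083861/20 ≈ 1.7042e+6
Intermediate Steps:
R(v) = -1/(73 + v)
U = 72 (U = 4*18 = 72)
(R(-213) + U)*(26075 + (-15 + 71)*(-43)) = (-1/(73 - 213) + 72)*(26075 + (-15 + 71)*(-43)) = (-1/(-140) + 72)*(26075 + 56*(-43)) = (-1*(-1/140) + 72)*(26075 - 2408) = (1/140 + 72)*23667 = (10081/140)*23667 = 34083861/20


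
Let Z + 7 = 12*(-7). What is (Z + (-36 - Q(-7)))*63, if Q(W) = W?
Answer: -7560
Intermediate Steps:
Z = -91 (Z = -7 + 12*(-7) = -7 - 84 = -91)
(Z + (-36 - Q(-7)))*63 = (-91 + (-36 - 1*(-7)))*63 = (-91 + (-36 + 7))*63 = (-91 - 29)*63 = -120*63 = -7560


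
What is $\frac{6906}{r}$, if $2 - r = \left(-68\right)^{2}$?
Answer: $- \frac{3453}{2311} \approx -1.4942$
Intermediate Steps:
$r = -4622$ ($r = 2 - \left(-68\right)^{2} = 2 - 4624 = -4622$)
$\frac{6906}{r} = \frac{6906}{-4622} = 6906 \left(- \frac{1}{4622}\right) = - \frac{3453}{2311}$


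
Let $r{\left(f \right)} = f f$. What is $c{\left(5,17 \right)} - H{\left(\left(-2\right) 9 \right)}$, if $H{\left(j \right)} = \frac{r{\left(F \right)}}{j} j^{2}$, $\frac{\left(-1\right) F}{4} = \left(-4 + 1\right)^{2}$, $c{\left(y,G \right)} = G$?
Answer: $23345$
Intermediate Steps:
$F = -36$ ($F = - 4 \left(-4 + 1\right)^{2} = - 4 \left(-3\right)^{2} = \left(-4\right) 9 = -36$)
$r{\left(f \right)} = f^{2}$
$H{\left(j \right)} = 1296 j$ ($H{\left(j \right)} = \frac{\left(-36\right)^{2}}{j} j^{2} = \frac{1296}{j} j^{2} = 1296 j$)
$c{\left(5,17 \right)} - H{\left(\left(-2\right) 9 \right)} = 17 - 1296 \left(\left(-2\right) 9\right) = 17 - 1296 \left(-18\right) = 17 - -23328 = 17 + 23328 = 23345$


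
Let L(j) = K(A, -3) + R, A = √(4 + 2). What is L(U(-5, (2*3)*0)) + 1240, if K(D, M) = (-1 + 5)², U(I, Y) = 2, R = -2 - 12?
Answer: 1242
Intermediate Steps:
R = -14
A = √6 ≈ 2.4495
K(D, M) = 16 (K(D, M) = 4² = 16)
L(j) = 2 (L(j) = 16 - 14 = 2)
L(U(-5, (2*3)*0)) + 1240 = 2 + 1240 = 1242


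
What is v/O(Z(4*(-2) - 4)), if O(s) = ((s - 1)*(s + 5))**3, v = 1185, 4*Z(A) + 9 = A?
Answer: 970752/3125 ≈ 310.64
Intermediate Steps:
Z(A) = -9/4 + A/4
O(s) = (-1 + s)**3*(5 + s)**3 (O(s) = ((-1 + s)*(5 + s))**3 = (-1 + s)**3*(5 + s)**3)
v/O(Z(4*(-2) - 4)) = 1185/(((-1 + (-9/4 + (4*(-2) - 4)/4))**3*(5 + (-9/4 + (4*(-2) - 4)/4))**3)) = 1185/(((-1 + (-9/4 + (-8 - 4)/4))**3*(5 + (-9/4 + (-8 - 4)/4))**3)) = 1185/(((-1 + (-9/4 + (1/4)*(-12)))**3*(5 + (-9/4 + (1/4)*(-12)))**3)) = 1185/(((-1 + (-9/4 - 3))**3*(5 + (-9/4 - 3))**3)) = 1185/(((-1 - 21/4)**3*(5 - 21/4)**3)) = 1185/(((-25/4)**3*(-1/4)**3)) = 1185/((-15625/64*(-1/64))) = 1185/(15625/4096) = 1185*(4096/15625) = 970752/3125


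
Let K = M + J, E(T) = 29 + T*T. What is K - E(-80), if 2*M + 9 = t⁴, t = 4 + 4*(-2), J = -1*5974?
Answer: -24559/2 ≈ -12280.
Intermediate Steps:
J = -5974
t = -4 (t = 4 - 8 = -4)
M = 247/2 (M = -9/2 + (½)*(-4)⁴ = -9/2 + (½)*256 = -9/2 + 128 = 247/2 ≈ 123.50)
E(T) = 29 + T²
K = -11701/2 (K = 247/2 - 5974 = -11701/2 ≈ -5850.5)
K - E(-80) = -11701/2 - (29 + (-80)²) = -11701/2 - (29 + 6400) = -11701/2 - 1*6429 = -11701/2 - 6429 = -24559/2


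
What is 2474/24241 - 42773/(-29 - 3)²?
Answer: -1034326917/24822784 ≈ -41.668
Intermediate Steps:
2474/24241 - 42773/(-29 - 3)² = 2474*(1/24241) - 42773/((-32)²) = 2474/24241 - 42773/1024 = -1034326917/24822784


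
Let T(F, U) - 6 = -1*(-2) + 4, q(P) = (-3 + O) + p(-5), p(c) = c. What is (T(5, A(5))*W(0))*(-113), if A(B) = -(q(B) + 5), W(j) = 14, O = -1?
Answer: -18984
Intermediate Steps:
q(P) = -9 (q(P) = (-3 - 1) - 5 = -4 - 5 = -9)
A(B) = 4 (A(B) = -(-9 + 5) = -1*(-4) = 4)
T(F, U) = 12 (T(F, U) = 6 + (-1*(-2) + 4) = 6 + (2 + 4) = 6 + 6 = 12)
(T(5, A(5))*W(0))*(-113) = (12*14)*(-113) = 168*(-113) = -18984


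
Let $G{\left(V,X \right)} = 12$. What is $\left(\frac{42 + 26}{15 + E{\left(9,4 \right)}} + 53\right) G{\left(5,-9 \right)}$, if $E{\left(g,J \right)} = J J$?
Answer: $\frac{20532}{31} \approx 662.32$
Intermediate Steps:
$E{\left(g,J \right)} = J^{2}$
$\left(\frac{42 + 26}{15 + E{\left(9,4 \right)}} + 53\right) G{\left(5,-9 \right)} = \left(\frac{42 + 26}{15 + 4^{2}} + 53\right) 12 = \left(\frac{68}{15 + 16} + 53\right) 12 = \left(\frac{68}{31} + 53\right) 12 = \frac{1711}{31} \cdot 12 = \frac{20532}{31}$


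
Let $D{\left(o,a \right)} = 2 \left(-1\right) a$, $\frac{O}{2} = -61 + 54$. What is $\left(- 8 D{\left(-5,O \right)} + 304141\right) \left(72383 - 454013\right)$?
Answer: $-115983844710$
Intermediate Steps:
$O = -14$ ($O = 2 \left(-61 + 54\right) = 2 \left(-7\right) = -14$)
$D{\left(o,a \right)} = - 2 a$
$\left(- 8 D{\left(-5,O \right)} + 304141\right) \left(72383 - 454013\right) = \left(- 8 \left(\left(-2\right) \left(-14\right)\right) + 304141\right) \left(72383 - 454013\right) = \left(\left(-8\right) 28 + 304141\right) \left(-381630\right) = \left(-224 + 304141\right) \left(-381630\right) = 303917 \left(-381630\right) = -115983844710$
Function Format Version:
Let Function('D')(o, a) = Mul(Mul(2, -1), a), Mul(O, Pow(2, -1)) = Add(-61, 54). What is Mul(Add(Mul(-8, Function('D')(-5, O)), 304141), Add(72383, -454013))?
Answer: -115983844710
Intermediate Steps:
O = -14 (O = Mul(2, Add(-61, 54)) = Mul(2, -7) = -14)
Function('D')(o, a) = Mul(-2, a)
Mul(Add(Mul(-8, Function('D')(-5, O)), 304141), Add(72383, -454013)) = Mul(Add(Mul(-8, Mul(-2, -14)), 304141), Add(72383, -454013)) = Mul(Add(Mul(-8, 28), 304141), -381630) = Mul(Add(-224, 304141), -381630) = Mul(303917, -381630) = -115983844710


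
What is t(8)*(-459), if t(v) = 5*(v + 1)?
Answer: -20655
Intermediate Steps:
t(v) = 5 + 5*v (t(v) = 5*(1 + v) = 5 + 5*v)
t(8)*(-459) = (5 + 5*8)*(-459) = (5 + 40)*(-459) = 45*(-459) = -20655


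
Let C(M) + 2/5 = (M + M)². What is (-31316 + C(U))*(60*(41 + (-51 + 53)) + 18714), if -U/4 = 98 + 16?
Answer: 85221526572/5 ≈ 1.7044e+10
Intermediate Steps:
U = -456 (U = -4*(98 + 16) = -4*114 = -456)
C(M) = -⅖ + 4*M² (C(M) = -⅖ + (M + M)² = -⅖ + (2*M)² = -⅖ + 4*M²)
(-31316 + C(U))*(60*(41 + (-51 + 53)) + 18714) = (-31316 + (-⅖ + 4*(-456)²))*(60*(41 + (-51 + 53)) + 18714) = (-31316 + (-⅖ + 4*207936))*(60*(41 + 2) + 18714) = (-31316 + (-⅖ + 831744))*(60*43 + 18714) = (-31316 + 4158718/5)*(2580 + 18714) = (4002138/5)*21294 = 85221526572/5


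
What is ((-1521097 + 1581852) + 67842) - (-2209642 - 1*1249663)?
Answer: 3587902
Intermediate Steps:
((-1521097 + 1581852) + 67842) - (-2209642 - 1*1249663) = (60755 + 67842) - (-2209642 - 1249663) = 128597 - 1*(-3459305) = 128597 + 3459305 = 3587902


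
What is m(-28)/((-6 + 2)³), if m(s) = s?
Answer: 7/16 ≈ 0.43750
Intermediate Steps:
m(-28)/((-6 + 2)³) = -28/(-6 + 2)³ = -28/((-4)³) = -28/(-64) = -28*(-1/64) = 7/16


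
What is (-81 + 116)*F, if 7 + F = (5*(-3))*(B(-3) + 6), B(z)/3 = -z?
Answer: -8120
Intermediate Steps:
B(z) = -3*z (B(z) = 3*(-z) = -3*z)
F = -232 (F = -7 + (5*(-3))*(-3*(-3) + 6) = -7 - 15*(9 + 6) = -7 - 15*15 = -7 - 225 = -232)
(-81 + 116)*F = (-81 + 116)*(-232) = 35*(-232) = -8120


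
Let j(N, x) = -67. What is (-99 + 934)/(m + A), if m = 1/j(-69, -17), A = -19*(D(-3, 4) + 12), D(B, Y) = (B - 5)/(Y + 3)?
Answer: -78323/19351 ≈ -4.0475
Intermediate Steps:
D(B, Y) = (-5 + B)/(3 + Y)
A = -1444/7 (A = -19*((-5 - 3)/(3 + 4) + 12) = -19*(-8/7 + 12) = -19*76/7 = -1444/7 ≈ -206.29)
m = -1/67 (m = 1/(-67) = -1/67 ≈ -0.014925)
(-99 + 934)/(m + A) = (-99 + 934)/(-1/67 - 1444/7) = 835/(-96755/469) = 835*(-469/96755) = -78323/19351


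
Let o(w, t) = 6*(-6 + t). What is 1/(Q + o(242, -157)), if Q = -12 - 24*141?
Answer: -1/4374 ≈ -0.00022862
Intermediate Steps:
o(w, t) = -36 + 6*t
Q = -3396 (Q = -12 - 3384 = -3396)
1/(Q + o(242, -157)) = 1/(-3396 + (-36 + 6*(-157))) = 1/(-3396 + (-36 - 942)) = 1/(-3396 - 978) = 1/(-4374) = -1/4374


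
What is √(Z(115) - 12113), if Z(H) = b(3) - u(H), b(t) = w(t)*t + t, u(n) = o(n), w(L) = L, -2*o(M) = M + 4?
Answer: I*√48166/2 ≈ 109.73*I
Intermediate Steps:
o(M) = -2 - M/2 (o(M) = -(M + 4)/2 = -(4 + M)/2 = -2 - M/2)
u(n) = -2 - n/2
b(t) = t + t² (b(t) = t*t + t = t² + t = t + t²)
Z(H) = 14 + H/2 (Z(H) = 3*(1 + 3) - (-2 - H/2) = 3*4 + (2 + H/2) = 12 + (2 + H/2) = 14 + H/2)
√(Z(115) - 12113) = √((14 + (½)*115) - 12113) = √((14 + 115/2) - 12113) = √(143/2 - 12113) = √(-24083/2) = I*√48166/2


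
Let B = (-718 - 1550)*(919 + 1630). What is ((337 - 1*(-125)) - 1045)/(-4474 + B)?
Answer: 583/5785606 ≈ 0.00010077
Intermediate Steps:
B = -5781132 (B = -2268*2549 = -5781132)
((337 - 1*(-125)) - 1045)/(-4474 + B) = ((337 - 1*(-125)) - 1045)/(-4474 - 5781132) = ((337 + 125) - 1045)/(-5785606) = (462 - 1045)*(-1/5785606) = -583*(-1/5785606) = 583/5785606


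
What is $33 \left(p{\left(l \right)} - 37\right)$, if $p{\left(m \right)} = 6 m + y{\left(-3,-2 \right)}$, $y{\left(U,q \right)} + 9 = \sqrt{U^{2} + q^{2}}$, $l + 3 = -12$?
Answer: $-4488 + 33 \sqrt{13} \approx -4369.0$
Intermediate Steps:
$l = -15$ ($l = -3 - 12 = -15$)
$y{\left(U,q \right)} = -9 + \sqrt{U^{2} + q^{2}}$
$p{\left(m \right)} = -9 + \sqrt{13} + 6 m$ ($p{\left(m \right)} = 6 m - \left(9 - \sqrt{\left(-3\right)^{2} + \left(-2\right)^{2}}\right) = 6 m - \left(9 - \sqrt{9 + 4}\right) = 6 m - \left(9 - \sqrt{13}\right) = -9 + \sqrt{13} + 6 m$)
$33 \left(p{\left(l \right)} - 37\right) = 33 \left(\left(-9 + \sqrt{13} + 6 \left(-15\right)\right) - 37\right) = 33 \left(\left(-9 + \sqrt{13} - 90\right) - 37\right) = 33 \left(\left(-99 + \sqrt{13}\right) - 37\right) = 33 \left(-136 + \sqrt{13}\right) = -4488 + 33 \sqrt{13}$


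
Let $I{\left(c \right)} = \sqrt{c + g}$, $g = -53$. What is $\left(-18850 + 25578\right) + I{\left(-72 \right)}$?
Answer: $6728 + 5 i \sqrt{5} \approx 6728.0 + 11.18 i$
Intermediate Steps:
$I{\left(c \right)} = \sqrt{-53 + c}$ ($I{\left(c \right)} = \sqrt{c - 53} = \sqrt{-53 + c}$)
$\left(-18850 + 25578\right) + I{\left(-72 \right)} = \left(-18850 + 25578\right) + \sqrt{-53 - 72} = 6728 + \sqrt{-125} = 6728 + 5 i \sqrt{5}$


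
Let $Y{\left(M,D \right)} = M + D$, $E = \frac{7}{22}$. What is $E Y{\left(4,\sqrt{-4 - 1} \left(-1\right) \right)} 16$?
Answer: $\frac{224}{11} - \frac{56 i \sqrt{5}}{11} \approx 20.364 - 11.384 i$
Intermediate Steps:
$E = \frac{7}{22}$ ($E = 7 \cdot \frac{1}{22} = \frac{7}{22} \approx 0.31818$)
$Y{\left(M,D \right)} = D + M$
$E Y{\left(4,\sqrt{-4 - 1} \left(-1\right) \right)} 16 = \frac{7 \left(\sqrt{-4 - 1} \left(-1\right) + 4\right)}{22} \cdot 16 = \frac{7 \left(\sqrt{-5} \left(-1\right) + 4\right)}{22} \cdot 16 = \frac{7 \left(i \sqrt{5} \left(-1\right) + 4\right)}{22} \cdot 16 = \frac{7 \left(- i \sqrt{5} + 4\right)}{22} \cdot 16 = \frac{7 \left(4 - i \sqrt{5}\right)}{22} \cdot 16 = \left(\frac{14}{11} - \frac{7 i \sqrt{5}}{22}\right) 16 = \frac{224}{11} - \frac{56 i \sqrt{5}}{11}$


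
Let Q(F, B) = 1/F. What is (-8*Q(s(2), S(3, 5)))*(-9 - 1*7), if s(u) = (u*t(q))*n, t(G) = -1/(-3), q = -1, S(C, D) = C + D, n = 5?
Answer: 192/5 ≈ 38.400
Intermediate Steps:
t(G) = ⅓ (t(G) = -1*(-⅓) = ⅓)
s(u) = 5*u/3 (s(u) = (u*(⅓))*5 = (u/3)*5 = 5*u/3)
Q(F, B) = 1/F
(-8*Q(s(2), S(3, 5)))*(-9 - 1*7) = (-8/((5/3)*2))*(-9 - 1*7) = (-8/10/3)*(-9 - 7) = -8*3/10*(-16) = -12/5*(-16) = 192/5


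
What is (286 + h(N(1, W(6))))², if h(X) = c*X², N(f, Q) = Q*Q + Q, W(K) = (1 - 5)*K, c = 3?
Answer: 836123702404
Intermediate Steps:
W(K) = -4*K
N(f, Q) = Q + Q² (N(f, Q) = Q² + Q = Q + Q²)
h(X) = 3*X²
(286 + h(N(1, W(6))))² = (286 + 3*((-4*6)*(1 - 4*6))²)² = (286 + 3*(-24*(1 - 24))²)² = (286 + 3*(-24*(-23))²)² = (286 + 3*552²)² = (286 + 3*304704)² = (286 + 914112)² = 914398² = 836123702404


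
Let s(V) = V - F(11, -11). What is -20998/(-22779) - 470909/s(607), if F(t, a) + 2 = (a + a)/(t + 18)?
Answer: -310706939585/402801057 ≈ -771.37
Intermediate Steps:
F(t, a) = -2 + 2*a/(18 + t) (F(t, a) = -2 + (a + a)/(t + 18) = -2 + (2*a)/(18 + t) = -2 + 2*a/(18 + t))
s(V) = 80/29 + V (s(V) = V - 2*(-18 - 11 - 1*11)/(18 + 11) = V - 2*(-18 - 11 - 11)/29 = V - 2*(-40)/29 = V - 1*(-80/29) = V + 80/29 = 80/29 + V)
-20998/(-22779) - 470909/s(607) = -20998/(-22779) - 470909/(80/29 + 607) = -20998*(-1/22779) - 470909/17683/29 = 20998/22779 - 470909*29/17683 = 20998/22779 - 13656361/17683 = -310706939585/402801057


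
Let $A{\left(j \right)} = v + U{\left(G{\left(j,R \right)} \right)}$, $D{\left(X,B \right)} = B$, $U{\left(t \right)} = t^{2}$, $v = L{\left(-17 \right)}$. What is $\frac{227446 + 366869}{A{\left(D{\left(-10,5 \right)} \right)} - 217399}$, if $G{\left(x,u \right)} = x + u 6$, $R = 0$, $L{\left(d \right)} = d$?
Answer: $- \frac{594315}{217391} \approx -2.7339$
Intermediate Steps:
$v = -17$
$G{\left(x,u \right)} = x + 6 u$
$A{\left(j \right)} = -17 + j^{2}$ ($A{\left(j \right)} = -17 + \left(j + 6 \cdot 0\right)^{2} = -17 + \left(j + 0\right)^{2} = -17 + j^{2}$)
$\frac{227446 + 366869}{A{\left(D{\left(-10,5 \right)} \right)} - 217399} = \frac{227446 + 366869}{\left(-17 + 5^{2}\right) - 217399} = \frac{594315}{\left(-17 + 25\right) - 217399} = \frac{594315}{8 - 217399} = \frac{594315}{-217391} = 594315 \left(- \frac{1}{217391}\right) = - \frac{594315}{217391}$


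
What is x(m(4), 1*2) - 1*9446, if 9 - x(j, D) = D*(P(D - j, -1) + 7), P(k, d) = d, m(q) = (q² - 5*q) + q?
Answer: -9449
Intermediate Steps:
m(q) = q² - 4*q
x(j, D) = 9 - 6*D (x(j, D) = 9 - D*(-1 + 7) = 9 - D*6 = 9 - 6*D)
x(m(4), 1*2) - 1*9446 = (9 - 6*2) - 1*9446 = (9 - 6*2) - 9446 = (9 - 12) - 9446 = -3 - 9446 = -9449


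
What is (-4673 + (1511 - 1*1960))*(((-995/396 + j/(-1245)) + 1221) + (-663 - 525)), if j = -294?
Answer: -12930752783/82170 ≈ -1.5737e+5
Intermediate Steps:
(-4673 + (1511 - 1*1960))*(((-995/396 + j/(-1245)) + 1221) + (-663 - 525)) = (-4673 + (1511 - 1*1960))*(((-995/396 - 294/(-1245)) + 1221) + (-663 - 525)) = (-4673 + (1511 - 1960))*(((-995*1/396 - 294*(-1/1245)) + 1221) - 1188) = (-4673 - 449)*(((-995/396 + 98/415) + 1221) - 1188) = -5122*((-374117/164340 + 1221) - 1188) = -5122*(200285023/164340 - 1188) = -5122*5049103/164340 = -12930752783/82170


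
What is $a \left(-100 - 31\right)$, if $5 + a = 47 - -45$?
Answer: $-11397$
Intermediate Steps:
$a = 87$ ($a = -5 + \left(47 - -45\right) = -5 + \left(47 + 45\right) = -5 + 92 = 87$)
$a \left(-100 - 31\right) = 87 \left(-100 - 31\right) = 87 \left(-131\right) = -11397$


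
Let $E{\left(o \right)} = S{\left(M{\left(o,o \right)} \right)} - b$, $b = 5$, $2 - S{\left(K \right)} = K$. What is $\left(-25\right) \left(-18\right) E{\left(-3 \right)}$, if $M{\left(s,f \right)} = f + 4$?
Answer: $-1800$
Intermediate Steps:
$M{\left(s,f \right)} = 4 + f$
$S{\left(K \right)} = 2 - K$
$E{\left(o \right)} = -7 - o$ ($E{\left(o \right)} = \left(2 - \left(4 + o\right)\right) - 5 = \left(-2 - o\right) - 5 = -7 - o$)
$\left(-25\right) \left(-18\right) E{\left(-3 \right)} = \left(-25\right) \left(-18\right) \left(-7 - -3\right) = 450 \left(-7 + 3\right) = 450 \left(-4\right) = -1800$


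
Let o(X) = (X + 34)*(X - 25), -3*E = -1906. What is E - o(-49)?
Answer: -1424/3 ≈ -474.67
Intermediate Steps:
E = 1906/3 (E = -⅓*(-1906) = 1906/3 ≈ 635.33)
o(X) = (-25 + X)*(34 + X) (o(X) = (34 + X)*(-25 + X) = (-25 + X)*(34 + X))
E - o(-49) = 1906/3 - (-850 + (-49)² + 9*(-49)) = 1906/3 - (-850 + 2401 - 441) = 1906/3 - 1*1110 = 1906/3 - 1110 = -1424/3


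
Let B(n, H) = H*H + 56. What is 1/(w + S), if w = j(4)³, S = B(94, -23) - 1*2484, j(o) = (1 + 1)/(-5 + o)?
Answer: -1/1907 ≈ -0.00052438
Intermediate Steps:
B(n, H) = 56 + H² (B(n, H) = H² + 56 = 56 + H²)
j(o) = 2/(-5 + o)
S = -1899 (S = (56 + (-23)²) - 1*2484 = (56 + 529) - 2484 = 585 - 2484 = -1899)
w = -8 (w = (2/(-5 + 4))³ = (2/(-1))³ = (2*(-1))³ = (-2)³ = -8)
1/(w + S) = 1/(-8 - 1899) = 1/(-1907) = -1/1907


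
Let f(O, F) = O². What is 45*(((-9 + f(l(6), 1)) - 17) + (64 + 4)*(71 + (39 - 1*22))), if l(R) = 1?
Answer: 268155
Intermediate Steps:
45*(((-9 + f(l(6), 1)) - 17) + (64 + 4)*(71 + (39 - 1*22))) = 45*(((-9 + 1²) - 17) + (64 + 4)*(71 + (39 - 1*22))) = 45*(((-9 + 1) - 17) + 68*(71 + (39 - 22))) = 45*((-8 - 17) + 68*(71 + 17)) = 45*(-25 + 68*88) = 45*(-25 + 5984) = 45*5959 = 268155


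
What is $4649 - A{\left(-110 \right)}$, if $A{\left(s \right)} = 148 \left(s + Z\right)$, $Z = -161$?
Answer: $44757$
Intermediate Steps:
$A{\left(s \right)} = -23828 + 148 s$ ($A{\left(s \right)} = 148 \left(s - 161\right) = 148 \left(-161 + s\right) = -23828 + 148 s$)
$4649 - A{\left(-110 \right)} = 4649 - \left(-23828 + 148 \left(-110\right)\right) = 4649 - \left(-23828 - 16280\right) = 4649 - -40108 = 4649 + 40108 = 44757$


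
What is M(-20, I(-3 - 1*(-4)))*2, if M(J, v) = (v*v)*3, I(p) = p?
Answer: 6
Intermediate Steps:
M(J, v) = 3*v² (M(J, v) = v²*3 = 3*v²)
M(-20, I(-3 - 1*(-4)))*2 = (3*(-3 - 1*(-4))²)*2 = (3*(-3 + 4)²)*2 = (3*1²)*2 = (3*1)*2 = 3*2 = 6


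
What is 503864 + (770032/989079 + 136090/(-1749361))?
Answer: 28123065702796318/55814717049 ≈ 5.0386e+5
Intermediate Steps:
503864 + (770032/989079 + 136090/(-1749361)) = 503864 + (770032*(1/989079) + 136090*(-1/1749361)) = 503864 + (770032/989079 - 4390/56431) = 503864 + 39111618982/55814717049 = 28123065702796318/55814717049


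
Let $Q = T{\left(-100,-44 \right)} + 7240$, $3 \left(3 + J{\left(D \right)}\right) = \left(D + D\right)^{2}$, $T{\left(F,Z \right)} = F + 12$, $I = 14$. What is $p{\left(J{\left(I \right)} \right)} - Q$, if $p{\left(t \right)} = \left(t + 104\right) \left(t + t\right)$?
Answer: $\frac{1620482}{9} \approx 1.8005 \cdot 10^{5}$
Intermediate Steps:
$T{\left(F,Z \right)} = 12 + F$
$J{\left(D \right)} = -3 + \frac{4 D^{2}}{3}$ ($J{\left(D \right)} = -3 + \frac{\left(D + D\right)^{2}}{3} = -3 + \frac{\left(2 D\right)^{2}}{3} = -3 + \frac{4 D^{2}}{3}$)
$p{\left(t \right)} = 2 t \left(104 + t\right)$ ($p{\left(t \right)} = \left(104 + t\right) 2 t = 2 t \left(104 + t\right)$)
$Q = 7152$ ($Q = \left(12 - 100\right) + 7240 = -88 + 7240 = 7152$)
$p{\left(J{\left(I \right)} \right)} - Q = 2 \left(-3 + \frac{4 \cdot 14^{2}}{3}\right) \left(104 - \left(3 - \frac{4 \cdot 14^{2}}{3}\right)\right) - 7152 = 2 \left(-3 + \frac{4}{3} \cdot 196\right) \left(104 + \left(-3 + \frac{4}{3} \cdot 196\right)\right) - 7152 = 2 \left(-3 + \frac{784}{3}\right) \left(104 + \left(-3 + \frac{784}{3}\right)\right) - 7152 = 2 \cdot \frac{775}{3} \left(104 + \frac{775}{3}\right) - 7152 = 2 \cdot \frac{775}{3} \cdot \frac{1087}{3} - 7152 = \frac{1684850}{9} - 7152 = \frac{1620482}{9}$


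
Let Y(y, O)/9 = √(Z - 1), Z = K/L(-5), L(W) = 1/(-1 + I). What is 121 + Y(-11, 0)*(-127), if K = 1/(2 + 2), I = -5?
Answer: 121 - 1143*I*√10/2 ≈ 121.0 - 1807.2*I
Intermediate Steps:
K = ¼ (K = 1/4 = ¼ ≈ 0.25000)
L(W) = -⅙ (L(W) = 1/(-1 - 5) = 1/(-6) = -⅙)
Z = -3/2 (Z = 1/(4*(-⅙)) = (¼)*(-6) = -3/2 ≈ -1.5000)
Y(y, O) = 9*I*√10/2 (Y(y, O) = 9*√(-3/2 - 1) = 9*√(-5/2) = 9*(I*√10/2) = 9*I*√10/2)
121 + Y(-11, 0)*(-127) = 121 + (9*I*√10/2)*(-127) = 121 - 1143*I*√10/2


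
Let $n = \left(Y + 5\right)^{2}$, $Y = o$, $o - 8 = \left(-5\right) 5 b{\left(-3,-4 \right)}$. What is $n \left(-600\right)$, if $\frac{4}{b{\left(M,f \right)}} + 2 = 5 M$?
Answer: $- \frac{61824600}{289} \approx -2.1393 \cdot 10^{5}$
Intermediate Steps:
$b{\left(M,f \right)} = \frac{4}{-2 + 5 M}$
$o = \frac{236}{17}$ ($o = 8 + \left(-5\right) 5 \frac{4}{-2 + 5 \left(-3\right)} = 8 - 25 \frac{4}{-2 - 15} = 8 - 25 \frac{4}{-17} = 8 - 25 \cdot 4 \left(- \frac{1}{17}\right) = 8 - - \frac{100}{17} = 8 + \frac{100}{17} = \frac{236}{17} \approx 13.882$)
$Y = \frac{236}{17} \approx 13.882$
$n = \frac{103041}{289}$ ($n = \left(\frac{236}{17} + 5\right)^{2} = \left(\frac{321}{17}\right)^{2} = \frac{103041}{289} \approx 356.54$)
$n \left(-600\right) = \frac{103041}{289} \left(-600\right) = - \frac{61824600}{289}$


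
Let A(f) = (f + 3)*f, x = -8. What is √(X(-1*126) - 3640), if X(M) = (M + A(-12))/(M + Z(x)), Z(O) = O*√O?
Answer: √((229311 + 29120*I*√2)/(-63 - 8*I*√2)) ≈ 0.0002 - 60.331*I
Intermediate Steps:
Z(O) = O^(3/2)
A(f) = f*(3 + f) (A(f) = (3 + f)*f = f*(3 + f))
X(M) = (108 + M)/(M - 16*I*√2) (X(M) = (M - 12*(3 - 12))/(M + (-8)^(3/2)) = (M - 12*(-9))/(M - 16*I*√2) = (M + 108)/(M - 16*I*√2) = (108 + M)/(M - 16*I*√2))
√(X(-1*126) - 3640) = √((108 - 1*126)/(-1*126 - 16*I*√2) - 3640) = √((108 - 126)/(-126 - 16*I*√2) - 3640) = √(-18/(-126 - 16*I*√2) - 3640) = √(-3640 - 18/(-126 - 16*I*√2))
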